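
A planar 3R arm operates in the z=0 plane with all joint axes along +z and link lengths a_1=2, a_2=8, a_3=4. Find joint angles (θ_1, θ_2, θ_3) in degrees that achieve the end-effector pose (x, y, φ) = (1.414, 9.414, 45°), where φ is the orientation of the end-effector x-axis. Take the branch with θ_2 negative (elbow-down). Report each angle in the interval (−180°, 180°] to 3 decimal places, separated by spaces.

wrist centre = target − a_3·(cos φ, sin φ) = (-1.4144, 6.5856)
cos θ_2 = (45.3704−2²−8²)/(2·2·8) = -0.7072; θ_2 = -135.0056° (elbow-down)
β = atan2(6.5856,-1.4144) = 102.1216°; ψ = atan2(-5.6563,-3.6574) = -122.8870°
θ_1 = β − ψ = 225.0087°
θ_3 = φ − θ_1 − θ_2 = -45.0031° (wrapped to (-180°,180°])

-134.991 -135.006 -45.003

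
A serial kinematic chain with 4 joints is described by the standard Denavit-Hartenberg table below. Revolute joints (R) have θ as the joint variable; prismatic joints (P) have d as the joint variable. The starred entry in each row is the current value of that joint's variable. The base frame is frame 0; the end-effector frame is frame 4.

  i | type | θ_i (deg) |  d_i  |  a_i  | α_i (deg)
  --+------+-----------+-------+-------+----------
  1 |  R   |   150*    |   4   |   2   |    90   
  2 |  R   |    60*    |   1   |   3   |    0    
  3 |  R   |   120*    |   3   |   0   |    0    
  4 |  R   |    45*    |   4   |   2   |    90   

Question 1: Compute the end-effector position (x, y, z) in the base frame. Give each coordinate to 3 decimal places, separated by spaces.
after link 1: o_1 = (-1.7321, 1.0000, 4.0000)
after link 2: o_2 = (-2.5311, 2.6160, 6.5981)
after link 3: o_3 = (-1.0311, 5.2141, 6.5981)
after link 4: o_4 = (2.1937, 7.9711, 5.1839)

2.194 7.971 5.184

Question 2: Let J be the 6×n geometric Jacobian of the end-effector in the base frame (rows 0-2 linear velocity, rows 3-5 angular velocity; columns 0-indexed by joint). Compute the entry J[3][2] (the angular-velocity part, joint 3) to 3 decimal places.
0.500

axis z_2 = (0.5000,0.8660,0.0000); lever o_n−o_2 = (4.7247,5.3551,-1.4142)
cross product → J_v[:, 2] = (-1.2247,0.7071,-1.4142)
J_ω[:, 2] = z_2
entry J[3][2] = 0.5000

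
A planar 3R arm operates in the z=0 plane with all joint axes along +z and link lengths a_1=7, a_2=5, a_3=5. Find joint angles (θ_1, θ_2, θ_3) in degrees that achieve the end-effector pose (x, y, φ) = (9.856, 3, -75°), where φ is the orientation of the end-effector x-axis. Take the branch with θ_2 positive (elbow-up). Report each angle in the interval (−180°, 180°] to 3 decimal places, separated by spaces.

wrist centre = target − a_3·(cos φ, sin φ) = (8.5619, 7.8296)
cos θ_2 = (134.6093−7²−5²)/(2·7·5) = 0.8658; θ_2 = 30.0204° (elbow-up)
β = atan2(7.8296,8.5619) = 42.4421°; ψ = atan2(2.5015,11.3292) = 12.4514°
θ_1 = β − ψ = 29.9907°
θ_3 = φ − θ_1 − θ_2 = -135.0111° (wrapped to (-180°,180°])

29.991 30.020 -135.011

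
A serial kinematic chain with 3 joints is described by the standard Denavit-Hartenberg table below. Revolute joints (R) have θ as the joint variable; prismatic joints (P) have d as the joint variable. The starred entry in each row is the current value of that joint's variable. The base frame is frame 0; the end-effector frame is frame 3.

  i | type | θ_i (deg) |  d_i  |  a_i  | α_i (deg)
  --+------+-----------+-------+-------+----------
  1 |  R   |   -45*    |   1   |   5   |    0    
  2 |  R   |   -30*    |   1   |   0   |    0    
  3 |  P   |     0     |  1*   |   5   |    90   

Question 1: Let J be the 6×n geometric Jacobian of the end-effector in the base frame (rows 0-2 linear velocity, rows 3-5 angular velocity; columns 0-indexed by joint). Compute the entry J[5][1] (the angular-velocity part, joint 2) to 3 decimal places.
axis z_1 = (0.0000,0.0000,1.0000); lever o_n−o_1 = (1.2941,-4.8296,2.0000)
cross product → J_v[:, 1] = (4.8296,1.2941,-0.0000)
J_ω[:, 1] = z_1
entry J[5][1] = 1.0000

1.000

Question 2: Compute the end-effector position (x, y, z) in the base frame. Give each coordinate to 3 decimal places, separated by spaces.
after link 1: o_1 = (3.5355, -3.5355, 1.0000)
after link 2: o_2 = (3.5355, -3.5355, 2.0000)
after link 3: o_3 = (4.8296, -8.3652, 3.0000)

4.830 -8.365 3.000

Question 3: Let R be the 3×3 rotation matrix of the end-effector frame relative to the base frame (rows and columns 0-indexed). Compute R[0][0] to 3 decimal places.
End-effector x-axis (col 0 of R) = (0.2588,-0.9659,0.0000)
R[0][0] = 0.2588

0.259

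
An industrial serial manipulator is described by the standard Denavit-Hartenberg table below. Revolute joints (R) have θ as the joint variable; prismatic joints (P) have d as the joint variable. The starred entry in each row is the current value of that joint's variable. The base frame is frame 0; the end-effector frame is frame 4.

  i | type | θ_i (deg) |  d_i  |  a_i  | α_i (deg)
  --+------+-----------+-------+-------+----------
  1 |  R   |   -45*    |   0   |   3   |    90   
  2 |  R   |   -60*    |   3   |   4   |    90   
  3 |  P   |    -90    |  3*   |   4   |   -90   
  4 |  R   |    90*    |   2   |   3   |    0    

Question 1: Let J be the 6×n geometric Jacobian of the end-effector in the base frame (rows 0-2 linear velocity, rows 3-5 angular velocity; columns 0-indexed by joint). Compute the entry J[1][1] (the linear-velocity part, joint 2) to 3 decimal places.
-3.674

axis z_1 = (-0.7071,-0.7071,0.0000); lever o_n−o_1 = (2.8284,-1.4142,-5.1962)
cross product → J_v[:, 1] = (3.6742,-3.6742,3.0000)
J_ω[:, 1] = z_1
entry J[1][1] = -3.6742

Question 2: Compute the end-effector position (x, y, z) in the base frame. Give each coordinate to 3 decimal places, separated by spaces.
after link 1: o_1 = (2.1213, -2.1213, 0.0000)
after link 2: o_2 = (1.4142, -5.6569, -3.4641)
after link 3: o_3 = (2.4055, -0.9913, -4.9641)
after link 4: o_4 = (4.9497, -3.5355, -5.1962)

4.950 -3.536 -5.196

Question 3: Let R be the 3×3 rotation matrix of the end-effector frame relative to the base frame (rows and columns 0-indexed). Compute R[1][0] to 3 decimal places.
-0.612

End-effector x-axis (col 0 of R) = (0.6124,-0.6124,0.5000)
R[1][0] = -0.6124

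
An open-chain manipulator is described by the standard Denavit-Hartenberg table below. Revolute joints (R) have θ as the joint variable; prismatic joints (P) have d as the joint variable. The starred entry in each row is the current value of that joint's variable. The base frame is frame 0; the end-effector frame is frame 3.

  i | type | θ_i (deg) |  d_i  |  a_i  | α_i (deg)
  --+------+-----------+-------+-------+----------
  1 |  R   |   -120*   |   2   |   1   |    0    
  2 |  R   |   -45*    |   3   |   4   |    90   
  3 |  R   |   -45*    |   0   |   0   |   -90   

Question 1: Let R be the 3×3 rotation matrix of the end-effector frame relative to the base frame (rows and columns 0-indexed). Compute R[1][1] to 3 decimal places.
End-effector y-axis (col 1 of R) = (0.2588,-0.9659,-0.0000)
R[1][1] = -0.9659

-0.966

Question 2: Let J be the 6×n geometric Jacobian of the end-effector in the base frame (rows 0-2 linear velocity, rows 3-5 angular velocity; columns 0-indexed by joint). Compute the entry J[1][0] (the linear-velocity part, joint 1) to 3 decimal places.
axis z_0 = ẑ; lever o_n−o_0 = (-4.3637,-1.9013,5.0000)
cross product → J_v[:, 0] = (1.9013,-4.3637,0.0000)
J_ω[:, 0] = z_0
entry J[1][0] = -4.3637

-4.364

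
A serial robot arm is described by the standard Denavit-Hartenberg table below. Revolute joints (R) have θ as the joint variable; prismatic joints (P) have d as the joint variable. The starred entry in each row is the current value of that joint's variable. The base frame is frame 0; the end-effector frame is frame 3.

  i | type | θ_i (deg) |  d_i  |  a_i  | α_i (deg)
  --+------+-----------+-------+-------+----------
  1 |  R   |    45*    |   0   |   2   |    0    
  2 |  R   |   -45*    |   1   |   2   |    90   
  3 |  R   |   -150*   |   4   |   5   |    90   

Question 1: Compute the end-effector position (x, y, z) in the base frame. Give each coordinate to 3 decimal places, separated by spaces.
-0.916 -2.586 -1.500

after link 1: o_1 = (1.4142, 1.4142, 0.0000)
after link 2: o_2 = (3.4142, 1.4142, 1.0000)
after link 3: o_3 = (-0.9159, -2.5858, -1.5000)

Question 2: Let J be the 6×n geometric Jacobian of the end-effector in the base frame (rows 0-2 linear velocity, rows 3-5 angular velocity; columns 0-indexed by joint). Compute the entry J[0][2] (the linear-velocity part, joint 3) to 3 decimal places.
2.500

axis z_2 = (0.0000,-1.0000,0.0000); lever o_n−o_2 = (-4.3301,-4.0000,-2.5000)
cross product → J_v[:, 2] = (2.5000,-0.0000,-4.3301)
J_ω[:, 2] = z_2
entry J[0][2] = 2.5000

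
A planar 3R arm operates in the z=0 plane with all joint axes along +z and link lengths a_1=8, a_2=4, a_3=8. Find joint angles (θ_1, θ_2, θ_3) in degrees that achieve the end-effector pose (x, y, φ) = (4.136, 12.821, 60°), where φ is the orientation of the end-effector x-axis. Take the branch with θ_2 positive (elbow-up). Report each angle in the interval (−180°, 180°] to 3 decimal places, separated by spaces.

wrist centre = target − a_3·(cos φ, sin φ) = (0.1360, 5.8928)
cos θ_2 = (34.7435−8²−4²)/(2·8·4) = -0.7071; θ_2 = 135.0020° (elbow-up)
β = atan2(5.8928,0.1360) = 88.6779°; ψ = atan2(2.8283,5.1715) = 28.6747°
θ_1 = β − ψ = 60.0032°
θ_3 = φ − θ_1 − θ_2 = -135.0053° (wrapped to (-180°,180°])

60.003 135.002 -135.005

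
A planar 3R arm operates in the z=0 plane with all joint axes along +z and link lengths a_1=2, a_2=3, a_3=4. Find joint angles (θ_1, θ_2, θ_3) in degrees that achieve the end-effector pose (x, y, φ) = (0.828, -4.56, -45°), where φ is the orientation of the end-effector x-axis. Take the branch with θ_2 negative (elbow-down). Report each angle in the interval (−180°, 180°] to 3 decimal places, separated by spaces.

wrist centre = target − a_3·(cos φ, sin φ) = (-2.0004, -1.7316)
cos θ_2 = (7.0001−2²−3²)/(2·2·3) = -0.5000; θ_2 = -119.9997° (elbow-down)
β = atan2(-1.7316,-2.0004) = -139.1205°; ψ = atan2(-2.5981,0.5000) = -79.1064°
θ_1 = β − ψ = -60.0141°
θ_3 = φ − θ_1 − θ_2 = 135.0138° (wrapped to (-180°,180°])

-60.014 -120.000 135.014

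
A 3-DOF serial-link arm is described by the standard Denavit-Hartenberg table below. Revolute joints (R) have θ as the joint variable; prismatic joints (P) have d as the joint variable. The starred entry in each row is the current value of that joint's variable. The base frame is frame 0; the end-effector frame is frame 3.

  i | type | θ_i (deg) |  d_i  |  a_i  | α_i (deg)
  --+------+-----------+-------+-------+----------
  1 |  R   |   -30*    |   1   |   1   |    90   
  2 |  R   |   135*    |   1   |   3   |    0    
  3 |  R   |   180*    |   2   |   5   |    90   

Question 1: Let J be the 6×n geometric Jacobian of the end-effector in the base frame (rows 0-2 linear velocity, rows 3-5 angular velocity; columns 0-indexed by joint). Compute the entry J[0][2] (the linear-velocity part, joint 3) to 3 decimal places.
axis z_2 = (-0.5000,-0.8660,0.0000); lever o_n−o_2 = (2.0619,-3.4998,-3.5355)
cross product → J_v[:, 2] = (3.0619,-1.7678,3.5355)
J_ω[:, 2] = z_2
entry J[0][2] = 3.0619

3.062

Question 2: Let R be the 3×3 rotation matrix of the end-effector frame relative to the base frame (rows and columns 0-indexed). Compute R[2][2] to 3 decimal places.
End-effector z-axis (col 2 of R) = (-0.6124,0.3536,-0.7071)
R[2][2] = -0.7071

-0.707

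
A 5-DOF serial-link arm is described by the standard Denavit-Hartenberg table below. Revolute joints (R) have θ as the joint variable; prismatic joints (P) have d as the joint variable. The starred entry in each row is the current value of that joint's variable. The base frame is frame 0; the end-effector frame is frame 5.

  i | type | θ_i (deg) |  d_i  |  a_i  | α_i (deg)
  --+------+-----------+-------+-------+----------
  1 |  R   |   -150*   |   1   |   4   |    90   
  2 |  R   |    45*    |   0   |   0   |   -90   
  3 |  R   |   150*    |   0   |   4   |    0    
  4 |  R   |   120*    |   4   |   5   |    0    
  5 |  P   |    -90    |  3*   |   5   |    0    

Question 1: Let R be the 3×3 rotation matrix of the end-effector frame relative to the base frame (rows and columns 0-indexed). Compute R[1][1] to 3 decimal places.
End-effector y-axis (col 1 of R) = (-0.5000,0.8660,-0.0000)
R[1][1] = 0.8660

0.866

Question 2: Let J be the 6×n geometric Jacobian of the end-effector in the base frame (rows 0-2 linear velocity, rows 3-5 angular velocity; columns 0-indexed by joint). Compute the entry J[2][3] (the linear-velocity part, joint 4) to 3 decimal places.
axis z_3 = (0.6124,0.3536,0.7071); lever o_n−o_3 = (4.8485,8.5728,1.4142)
cross product → J_v[:, 3] = (-5.5619,2.5624,3.5355)
J_ω[:, 3] = z_3
entry J[2][3] = 3.5355

3.536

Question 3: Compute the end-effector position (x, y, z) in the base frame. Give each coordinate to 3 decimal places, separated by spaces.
4.506 6.065 -0.035

after link 1: o_1 = (-3.4641, -2.0000, 1.0000)
after link 2: o_2 = (-3.4641, -2.0000, 1.0000)
after link 3: o_3 = (-0.3428, -2.5073, -1.4495)
after link 4: o_4 = (-0.3933, 3.2370, 1.3789)
after link 5: o_5 = (4.5057, 6.0655, -0.0353)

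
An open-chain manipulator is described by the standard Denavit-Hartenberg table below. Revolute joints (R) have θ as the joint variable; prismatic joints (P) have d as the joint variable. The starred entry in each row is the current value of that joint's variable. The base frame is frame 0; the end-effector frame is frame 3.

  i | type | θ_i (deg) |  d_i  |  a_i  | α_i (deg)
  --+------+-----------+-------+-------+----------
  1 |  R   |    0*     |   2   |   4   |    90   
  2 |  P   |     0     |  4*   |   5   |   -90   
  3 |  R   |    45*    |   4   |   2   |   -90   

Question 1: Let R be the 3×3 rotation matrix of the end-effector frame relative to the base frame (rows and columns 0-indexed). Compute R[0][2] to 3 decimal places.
End-effector z-axis (col 2 of R) = (-0.7071,0.7071,0.0000)
R[0][2] = -0.7071

-0.707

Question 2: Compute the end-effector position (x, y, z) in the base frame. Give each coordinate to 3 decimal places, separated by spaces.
after link 1: o_1 = (4.0000, 0.0000, 2.0000)
after link 2: o_2 = (9.0000, -4.0000, 2.0000)
after link 3: o_3 = (10.4142, -2.5858, 6.0000)

10.414 -2.586 6.000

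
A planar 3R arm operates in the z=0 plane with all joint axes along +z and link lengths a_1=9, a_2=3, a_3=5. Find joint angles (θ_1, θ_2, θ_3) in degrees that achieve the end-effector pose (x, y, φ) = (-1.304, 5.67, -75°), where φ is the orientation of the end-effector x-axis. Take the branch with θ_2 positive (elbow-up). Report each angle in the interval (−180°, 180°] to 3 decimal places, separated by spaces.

89.999 60.009 134.992

wrist centre = target − a_3·(cos φ, sin φ) = (-2.5981, 10.4996)
cos θ_2 = (116.9923−9²−3²)/(2·9·3) = 0.4999; θ_2 = 60.0094° (elbow-up)
β = atan2(10.4996,-2.5981) = 103.8985°; ψ = atan2(2.5983,10.4996) = 13.8997°
θ_1 = β − ψ = 89.9988°
θ_3 = φ − θ_1 − θ_2 = 134.9918° (wrapped to (-180°,180°])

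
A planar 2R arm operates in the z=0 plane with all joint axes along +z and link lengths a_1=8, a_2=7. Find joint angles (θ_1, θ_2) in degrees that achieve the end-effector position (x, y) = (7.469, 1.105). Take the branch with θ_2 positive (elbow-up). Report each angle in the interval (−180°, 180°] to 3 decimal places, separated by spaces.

cos θ_2 = (57.0070−8²−7²)/(2·8·7) = -0.4999; θ_2 = 119.9959° (elbow-up)
β = atan2(1.1050,7.4690) = 8.4156°; ψ = atan2(6.0624,4.5004) = 53.4117°
θ_1 = β − ψ = -44.9961°

-44.996 119.996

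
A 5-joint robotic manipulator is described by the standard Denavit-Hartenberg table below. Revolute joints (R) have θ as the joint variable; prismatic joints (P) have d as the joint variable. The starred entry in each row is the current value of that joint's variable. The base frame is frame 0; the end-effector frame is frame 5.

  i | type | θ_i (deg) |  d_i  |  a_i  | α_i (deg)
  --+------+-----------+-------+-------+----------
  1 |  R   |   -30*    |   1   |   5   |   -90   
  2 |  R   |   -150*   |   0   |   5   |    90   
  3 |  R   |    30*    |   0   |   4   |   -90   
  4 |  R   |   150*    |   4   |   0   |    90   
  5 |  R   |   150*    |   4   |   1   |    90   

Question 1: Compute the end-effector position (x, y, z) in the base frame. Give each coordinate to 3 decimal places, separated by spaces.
after link 1: o_1 = (4.3301, -2.5000, 1.0000)
after link 2: o_2 = (0.5801, -0.3349, 3.5000)
after link 3: o_3 = (-1.0179, 2.8971, 5.2321)
after link 4: o_4 = (2.2141, 5.0311, 4.2321)
after link 5: o_5 = (2.8319, 6.7621, 7.9228)

2.832 6.762 7.923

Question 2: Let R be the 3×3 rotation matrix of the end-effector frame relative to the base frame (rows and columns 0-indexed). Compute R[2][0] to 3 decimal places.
End-effector x-axis (col 0 of R) = (-0.0831,0.9810,-0.1752)
R[2][0] = -0.1752

-0.175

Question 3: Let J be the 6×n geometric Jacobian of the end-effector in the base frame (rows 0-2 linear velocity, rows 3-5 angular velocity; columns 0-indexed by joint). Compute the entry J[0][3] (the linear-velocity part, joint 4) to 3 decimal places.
axis z_3 = (0.8080,0.5335,-0.2500); lever o_n−o_3 = (3.8499,3.8650,2.6908)
cross product → J_v[:, 3] = (2.4018,-3.1367,1.0691)
J_ω[:, 3] = z_3
entry J[0][3] = 2.4018

2.402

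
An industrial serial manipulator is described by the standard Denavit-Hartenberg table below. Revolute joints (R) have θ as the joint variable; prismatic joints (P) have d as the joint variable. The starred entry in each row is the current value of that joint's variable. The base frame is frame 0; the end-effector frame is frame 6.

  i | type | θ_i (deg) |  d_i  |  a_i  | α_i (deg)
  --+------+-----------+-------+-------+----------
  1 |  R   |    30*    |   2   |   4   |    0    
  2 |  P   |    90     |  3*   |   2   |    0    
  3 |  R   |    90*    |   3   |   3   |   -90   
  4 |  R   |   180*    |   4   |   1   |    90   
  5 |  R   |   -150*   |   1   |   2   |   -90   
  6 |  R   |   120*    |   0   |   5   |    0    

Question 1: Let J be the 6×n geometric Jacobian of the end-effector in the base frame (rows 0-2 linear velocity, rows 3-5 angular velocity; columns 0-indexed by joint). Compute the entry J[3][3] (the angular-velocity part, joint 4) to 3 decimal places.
0.500

axis z_3 = (0.5000,-0.8660,0.0000); lever o_n−o_3 = (3.3660,-2.9641,3.3301)
cross product → J_v[:, 3] = (-2.8840,-1.6651,1.4330)
J_ω[:, 3] = z_3
entry J[3][3] = 0.5000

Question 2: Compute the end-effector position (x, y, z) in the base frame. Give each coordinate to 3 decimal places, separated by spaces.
after link 1: o_1 = (3.4641, 2.0000, 2.0000)
after link 2: o_2 = (2.4641, 3.7321, 5.0000)
after link 3: o_3 = (-0.1340, 2.2321, 8.0000)
after link 4: o_4 = (2.7321, -0.7321, 8.0000)
after link 5: o_5 = (0.7321, -0.7321, 7.0000)
after link 6: o_6 = (3.2321, -0.7321, 11.3301)

3.232 -0.732 11.330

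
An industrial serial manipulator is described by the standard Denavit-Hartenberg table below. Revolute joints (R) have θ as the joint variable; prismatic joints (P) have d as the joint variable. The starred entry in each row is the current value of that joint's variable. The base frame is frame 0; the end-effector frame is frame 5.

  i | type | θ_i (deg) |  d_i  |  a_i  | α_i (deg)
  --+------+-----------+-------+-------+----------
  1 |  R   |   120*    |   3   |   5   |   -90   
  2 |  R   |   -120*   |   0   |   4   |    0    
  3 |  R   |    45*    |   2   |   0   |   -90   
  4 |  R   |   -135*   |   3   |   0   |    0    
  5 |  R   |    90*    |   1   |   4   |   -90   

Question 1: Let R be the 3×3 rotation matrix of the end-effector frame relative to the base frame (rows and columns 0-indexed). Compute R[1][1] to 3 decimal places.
End-effector y-axis (col 1 of R) = (0.4830,-0.8365,0.2588)
R[1][1] = -0.8365

-0.837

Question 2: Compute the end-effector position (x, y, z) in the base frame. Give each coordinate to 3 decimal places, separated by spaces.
after link 1: o_1 = (-2.5000, 4.3301, 3.0000)
after link 2: o_2 = (-1.5000, 2.5981, 6.4641)
after link 3: o_3 = (-3.2321, 1.5981, 6.4641)
after link 4: o_4 = (-4.6809, 4.1076, 5.6876)
after link 5: o_5 = (-7.9794, 4.1639, 8.1609)

-7.979 4.164 8.161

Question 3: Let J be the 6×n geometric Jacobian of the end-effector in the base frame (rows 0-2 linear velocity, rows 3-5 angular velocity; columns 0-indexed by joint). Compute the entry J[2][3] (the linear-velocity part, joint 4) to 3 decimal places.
axis z_3 = (-0.4830,0.8365,-0.2588); lever o_n−o_3 = (-4.7474,2.5658,1.6968)
cross product → J_v[:, 3] = (2.0835,2.0482,2.7321)
J_ω[:, 3] = z_3
entry J[2][3] = 2.7321

2.732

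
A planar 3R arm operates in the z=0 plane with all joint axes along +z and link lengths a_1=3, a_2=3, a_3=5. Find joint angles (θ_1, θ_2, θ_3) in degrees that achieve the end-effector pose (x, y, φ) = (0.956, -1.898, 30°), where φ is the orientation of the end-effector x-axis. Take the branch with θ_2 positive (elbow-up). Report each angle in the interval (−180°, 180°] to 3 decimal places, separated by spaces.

-149.997 45.004 134.994

wrist centre = target − a_3·(cos φ, sin φ) = (-3.3741, -4.3980)
cos θ_2 = (30.7271−3²−3²)/(2·3·3) = 0.7071; θ_2 = 45.0035° (elbow-up)
β = atan2(-4.3980,-3.3741) = -127.4953°; ψ = atan2(2.1215,5.1212) = 22.5018°
θ_1 = β − ψ = -149.9970°
θ_3 = φ − θ_1 − θ_2 = 134.9935° (wrapped to (-180°,180°])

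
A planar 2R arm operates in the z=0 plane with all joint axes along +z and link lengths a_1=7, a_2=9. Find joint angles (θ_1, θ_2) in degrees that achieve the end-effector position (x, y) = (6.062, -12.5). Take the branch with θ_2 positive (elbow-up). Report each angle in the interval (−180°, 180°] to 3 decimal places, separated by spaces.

cos θ_2 = (192.9978−7²−9²)/(2·7·9) = 0.5000; θ_2 = 60.0011° (elbow-up)
β = atan2(-12.5000,6.0620) = -64.1285°; ψ = atan2(7.7943,11.4998) = 34.1285°
θ_1 = β − ψ = -98.2569°

-98.257 60.001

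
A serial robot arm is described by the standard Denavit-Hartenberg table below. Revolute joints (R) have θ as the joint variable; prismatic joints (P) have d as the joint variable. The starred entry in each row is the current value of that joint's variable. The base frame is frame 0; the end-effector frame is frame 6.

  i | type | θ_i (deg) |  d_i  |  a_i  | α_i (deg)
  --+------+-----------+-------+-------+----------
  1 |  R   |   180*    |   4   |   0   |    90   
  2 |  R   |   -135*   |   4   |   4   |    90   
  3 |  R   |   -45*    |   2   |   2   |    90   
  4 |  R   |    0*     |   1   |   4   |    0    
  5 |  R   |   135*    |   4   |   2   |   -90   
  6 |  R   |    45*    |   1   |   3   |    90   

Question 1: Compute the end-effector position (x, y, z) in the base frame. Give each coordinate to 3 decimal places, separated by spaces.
after link 1: o_1 = (0.0000, 0.0000, 4.0000)
after link 2: o_2 = (2.8284, 4.0000, 1.1716)
after link 3: o_3 = (5.2426, 2.5858, 1.5858)
after link 4: o_4 = (6.7426, -0.9497, 0.0858)
after link 5: o_5 = (5.0355, -2.7782, 3.7929)
after link 6: o_6 = (5.5533, 0.2825, 4.3964)

5.553 0.282 4.396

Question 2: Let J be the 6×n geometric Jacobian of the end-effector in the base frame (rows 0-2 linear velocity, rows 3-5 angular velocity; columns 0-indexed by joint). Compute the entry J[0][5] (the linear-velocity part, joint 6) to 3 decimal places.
0.750

axis z_5 = (-0.8536,0.5000,-0.1464); lever o_n−o_5 = (0.5178,3.0607,0.6036)
cross product → J_v[:, 5] = (0.7500,0.4393,-2.8713)
J_ω[:, 5] = z_5
entry J[0][5] = 0.7500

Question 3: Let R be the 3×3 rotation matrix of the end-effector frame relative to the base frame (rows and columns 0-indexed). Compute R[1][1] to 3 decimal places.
0.500

End-effector y-axis (col 1 of R) = (-0.8536,0.5000,-0.1464)
R[1][1] = 0.5000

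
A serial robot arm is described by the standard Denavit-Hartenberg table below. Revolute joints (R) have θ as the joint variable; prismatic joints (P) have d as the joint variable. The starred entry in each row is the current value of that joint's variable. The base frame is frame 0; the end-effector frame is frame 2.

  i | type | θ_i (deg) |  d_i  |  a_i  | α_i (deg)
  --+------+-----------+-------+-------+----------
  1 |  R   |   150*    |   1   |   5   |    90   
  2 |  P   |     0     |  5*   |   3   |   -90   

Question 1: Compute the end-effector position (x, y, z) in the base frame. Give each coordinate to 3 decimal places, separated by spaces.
after link 1: o_1 = (-4.3301, 2.5000, 1.0000)
after link 2: o_2 = (-4.4282, 8.3301, 1.0000)

-4.428 8.330 1.000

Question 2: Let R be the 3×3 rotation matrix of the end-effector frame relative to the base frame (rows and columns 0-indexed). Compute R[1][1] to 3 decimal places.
End-effector y-axis (col 1 of R) = (-0.5000,-0.8660,0.0000)
R[1][1] = -0.8660

-0.866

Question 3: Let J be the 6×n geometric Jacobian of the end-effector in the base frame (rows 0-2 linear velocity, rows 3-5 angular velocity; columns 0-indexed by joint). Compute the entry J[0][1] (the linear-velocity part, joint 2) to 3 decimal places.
prismatic axis z_1 = (0.5000,0.8660,0.0000)
J_v[:, 1] = z_1; J_ω[:, 1] = (0,0,0)
entry J[0][1] = 0.5000

0.500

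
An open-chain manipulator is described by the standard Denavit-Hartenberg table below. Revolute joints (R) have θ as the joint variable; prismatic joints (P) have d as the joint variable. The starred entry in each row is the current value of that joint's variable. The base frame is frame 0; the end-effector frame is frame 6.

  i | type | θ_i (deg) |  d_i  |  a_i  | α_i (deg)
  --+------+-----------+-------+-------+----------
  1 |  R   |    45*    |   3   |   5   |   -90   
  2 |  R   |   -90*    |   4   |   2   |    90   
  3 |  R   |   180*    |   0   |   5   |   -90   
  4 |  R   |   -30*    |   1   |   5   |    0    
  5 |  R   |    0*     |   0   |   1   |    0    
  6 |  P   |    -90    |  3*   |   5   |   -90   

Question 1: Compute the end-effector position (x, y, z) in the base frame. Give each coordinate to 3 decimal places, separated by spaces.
after link 1: o_1 = (3.5355, 3.5355, 3.0000)
after link 2: o_2 = (0.7071, 6.3640, 5.0000)
after link 3: o_3 = (0.7071, 6.3640, 0.0000)
after link 4: o_4 = (-0.3536, 3.8891, -4.3301)
after link 5: o_5 = (-0.7071, 3.5355, -5.1962)
after link 6: o_6 = (-1.6476, -1.6476, -2.6962)

-1.648 -1.648 -2.696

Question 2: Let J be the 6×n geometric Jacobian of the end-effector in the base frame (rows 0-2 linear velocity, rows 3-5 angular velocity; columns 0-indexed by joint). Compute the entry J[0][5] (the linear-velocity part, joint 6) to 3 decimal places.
prismatic axis z_5 = (0.7071,-0.7071,-0.0000)
J_v[:, 5] = z_5; J_ω[:, 5] = (0,0,0)
entry J[0][5] = 0.7071

0.707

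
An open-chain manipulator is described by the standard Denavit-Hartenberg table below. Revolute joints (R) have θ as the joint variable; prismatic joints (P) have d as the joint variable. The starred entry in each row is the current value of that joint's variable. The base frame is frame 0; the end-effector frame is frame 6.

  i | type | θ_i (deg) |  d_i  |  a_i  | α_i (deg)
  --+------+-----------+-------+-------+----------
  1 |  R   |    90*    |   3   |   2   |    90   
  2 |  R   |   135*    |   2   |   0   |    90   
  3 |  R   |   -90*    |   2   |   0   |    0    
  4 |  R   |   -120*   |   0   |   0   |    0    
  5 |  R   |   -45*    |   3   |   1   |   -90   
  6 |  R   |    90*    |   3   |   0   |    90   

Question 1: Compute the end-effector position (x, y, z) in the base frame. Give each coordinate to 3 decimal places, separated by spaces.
after link 1: o_1 = (0.0000, 2.0000, 3.0000)
after link 2: o_2 = (2.0000, 2.0000, 3.0000)
after link 3: o_3 = (2.0000, 3.4142, 4.4142)
after link 4: o_4 = (2.0000, 3.4142, 4.4142)
after link 5: o_5 = (2.9659, 5.7185, 6.3525)
after link 6: o_6 = (2.1895, 7.7676, 4.3035)

2.189 7.768 4.303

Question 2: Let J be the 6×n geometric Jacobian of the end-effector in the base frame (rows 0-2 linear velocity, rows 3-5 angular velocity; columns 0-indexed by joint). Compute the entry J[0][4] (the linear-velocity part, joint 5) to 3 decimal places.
axis z_4 = (0.0000,0.7071,0.7071); lever o_n−o_4 = (0.1895,4.3534,-0.1107)
cross product → J_v[:, 4] = (-3.1566,0.1340,-0.1340)
J_ω[:, 4] = z_4
entry J[0][4] = -3.1566

-3.157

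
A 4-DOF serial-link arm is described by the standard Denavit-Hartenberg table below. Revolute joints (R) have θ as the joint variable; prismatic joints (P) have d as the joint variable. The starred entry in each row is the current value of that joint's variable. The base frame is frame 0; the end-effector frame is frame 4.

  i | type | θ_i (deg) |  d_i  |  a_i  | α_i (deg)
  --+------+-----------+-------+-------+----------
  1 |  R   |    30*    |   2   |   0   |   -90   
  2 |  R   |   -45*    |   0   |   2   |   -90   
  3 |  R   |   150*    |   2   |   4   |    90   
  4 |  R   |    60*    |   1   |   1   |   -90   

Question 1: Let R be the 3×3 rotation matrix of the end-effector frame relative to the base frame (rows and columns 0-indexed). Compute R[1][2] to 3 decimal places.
0.817

End-effector z-axis (col 2 of R) = (0.5490,0.8169,0.1768)
R[1][2] = 0.8169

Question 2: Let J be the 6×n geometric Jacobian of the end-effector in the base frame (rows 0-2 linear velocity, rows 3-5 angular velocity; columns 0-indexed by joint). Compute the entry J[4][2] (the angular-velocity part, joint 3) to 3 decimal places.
axis z_2 = (0.6124,0.3536,-0.7071); lever o_n−o_2 = (1.2328,-2.8863,-4.4287)
cross product → J_v[:, 2] = (-3.6067,1.8403,-2.2034)
J_ω[:, 2] = z_2
entry J[4][2] = 0.3536

0.354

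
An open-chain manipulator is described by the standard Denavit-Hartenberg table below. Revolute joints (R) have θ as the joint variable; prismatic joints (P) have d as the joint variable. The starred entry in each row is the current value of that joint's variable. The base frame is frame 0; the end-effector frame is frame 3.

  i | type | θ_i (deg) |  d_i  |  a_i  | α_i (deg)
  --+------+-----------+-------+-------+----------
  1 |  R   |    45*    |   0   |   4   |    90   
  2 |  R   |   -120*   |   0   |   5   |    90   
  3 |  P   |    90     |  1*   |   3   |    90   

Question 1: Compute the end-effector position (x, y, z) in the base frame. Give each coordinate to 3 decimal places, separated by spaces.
2.570 -1.673 -3.830

after link 1: o_1 = (2.8284, 2.8284, 0.0000)
after link 2: o_2 = (1.0607, 1.0607, -4.3301)
after link 3: o_3 = (2.5696, -1.6730, -3.8301)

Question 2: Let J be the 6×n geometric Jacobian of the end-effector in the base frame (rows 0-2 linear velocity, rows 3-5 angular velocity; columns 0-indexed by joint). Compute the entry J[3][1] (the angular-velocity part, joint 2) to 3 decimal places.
0.707

axis z_1 = (0.7071,-0.7071,0.0000); lever o_n−o_1 = (-0.2588,-4.5015,-3.8301)
cross product → J_v[:, 1] = (2.7083,2.7083,-3.3660)
J_ω[:, 1] = z_1
entry J[3][1] = 0.7071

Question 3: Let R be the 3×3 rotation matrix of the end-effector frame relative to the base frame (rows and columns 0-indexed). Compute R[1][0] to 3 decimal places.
End-effector x-axis (col 0 of R) = (0.7071,-0.7071,-0.0000)
R[1][0] = -0.7071

-0.707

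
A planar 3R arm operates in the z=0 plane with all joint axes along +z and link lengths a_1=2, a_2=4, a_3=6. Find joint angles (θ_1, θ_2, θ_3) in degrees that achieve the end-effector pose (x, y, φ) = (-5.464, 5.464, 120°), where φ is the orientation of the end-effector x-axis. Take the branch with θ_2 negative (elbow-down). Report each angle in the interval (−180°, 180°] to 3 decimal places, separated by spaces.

wrist centre = target − a_3·(cos φ, sin φ) = (-2.4640, 0.2678)
cos θ_2 = (6.1430−2²−4²)/(2·2·4) = -0.8661; θ_2 = -150.0040° (elbow-down)
β = atan2(0.2678,-2.4640) = 173.7961°; ψ = atan2(-1.9998,-1.4642) = -126.2119°
θ_1 = β − ψ = 300.0080°
θ_3 = φ − θ_1 − θ_2 = -30.0040° (wrapped to (-180°,180°])

-59.992 -150.004 -30.004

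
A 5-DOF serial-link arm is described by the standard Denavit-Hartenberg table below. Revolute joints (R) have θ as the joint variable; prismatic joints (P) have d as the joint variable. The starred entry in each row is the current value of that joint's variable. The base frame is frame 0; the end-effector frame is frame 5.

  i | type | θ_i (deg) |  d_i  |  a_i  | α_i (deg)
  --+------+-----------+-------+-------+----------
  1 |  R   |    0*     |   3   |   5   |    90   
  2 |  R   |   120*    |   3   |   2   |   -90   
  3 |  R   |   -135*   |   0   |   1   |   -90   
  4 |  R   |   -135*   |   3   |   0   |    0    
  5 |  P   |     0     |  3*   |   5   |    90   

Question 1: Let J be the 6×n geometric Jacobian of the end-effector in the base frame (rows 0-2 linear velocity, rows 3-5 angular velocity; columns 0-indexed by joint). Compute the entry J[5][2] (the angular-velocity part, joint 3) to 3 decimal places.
axis z_2 = (-0.8660,-0.0000,-0.5000); lever o_n−o_2 = (-6.0796,-2.4497,3.4592)
cross product → J_v[:, 2] = (-1.2249,6.0355,2.1215)
J_ω[:, 2] = z_2
entry J[5][2] = -0.5000

-0.500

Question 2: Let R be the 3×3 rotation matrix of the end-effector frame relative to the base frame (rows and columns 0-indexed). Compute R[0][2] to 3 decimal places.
End-effector z-axis (col 2 of R) = (0.3624,0.5000,0.7866)
R[0][2] = 0.3624

0.362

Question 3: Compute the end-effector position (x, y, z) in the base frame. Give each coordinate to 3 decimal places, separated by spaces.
after link 1: o_1 = (5.0000, 0.0000, 3.0000)
after link 2: o_2 = (4.0000, -3.0000, 4.7321)
after link 3: o_3 = (4.3536, -3.7071, 4.1197)
after link 4: o_4 = (3.2929, -5.8284, 5.9568)
after link 5: o_5 = (-2.0796, -5.4497, 8.1912)

-2.080 -5.450 8.191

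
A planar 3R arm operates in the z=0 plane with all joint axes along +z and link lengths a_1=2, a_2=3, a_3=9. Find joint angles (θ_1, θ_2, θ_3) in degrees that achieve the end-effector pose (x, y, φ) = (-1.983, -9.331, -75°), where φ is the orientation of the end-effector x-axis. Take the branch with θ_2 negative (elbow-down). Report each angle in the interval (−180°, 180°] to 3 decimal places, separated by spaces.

wrist centre = target − a_3·(cos φ, sin φ) = (-4.3124, -0.6377)
cos θ_2 = (19.0032−2²−3²)/(2·2·3) = 0.5003; θ_2 = -59.9825° (elbow-down)
β = atan2(-0.6377,-4.3124) = -171.5887°; ψ = atan2(-2.5976,3.5008) = -36.5757°
θ_1 = β − ψ = -135.0129°
θ_3 = φ − θ_1 − θ_2 = 119.9955° (wrapped to (-180°,180°])

-135.013 -59.983 119.995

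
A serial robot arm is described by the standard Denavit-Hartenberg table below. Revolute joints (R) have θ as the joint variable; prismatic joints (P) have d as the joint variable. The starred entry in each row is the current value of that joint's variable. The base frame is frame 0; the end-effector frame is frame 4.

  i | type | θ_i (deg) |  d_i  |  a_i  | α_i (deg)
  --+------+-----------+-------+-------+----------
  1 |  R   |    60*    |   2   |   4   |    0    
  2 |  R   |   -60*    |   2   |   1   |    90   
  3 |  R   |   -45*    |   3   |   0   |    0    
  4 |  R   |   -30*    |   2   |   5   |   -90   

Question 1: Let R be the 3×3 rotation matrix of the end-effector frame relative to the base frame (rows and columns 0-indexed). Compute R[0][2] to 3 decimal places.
End-effector z-axis (col 2 of R) = (0.9659,-0.0000,0.2588)
R[0][2] = 0.9659

0.966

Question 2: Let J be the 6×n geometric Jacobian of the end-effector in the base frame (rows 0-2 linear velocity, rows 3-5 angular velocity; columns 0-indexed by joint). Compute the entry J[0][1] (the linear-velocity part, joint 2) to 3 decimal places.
5.000

axis z_1 = (0.0000,0.0000,1.0000); lever o_n−o_1 = (2.2941,-5.0000,-2.8296)
cross product → J_v[:, 1] = (5.0000,2.2941,-0.0000)
J_ω[:, 1] = z_1
entry J[0][1] = 5.0000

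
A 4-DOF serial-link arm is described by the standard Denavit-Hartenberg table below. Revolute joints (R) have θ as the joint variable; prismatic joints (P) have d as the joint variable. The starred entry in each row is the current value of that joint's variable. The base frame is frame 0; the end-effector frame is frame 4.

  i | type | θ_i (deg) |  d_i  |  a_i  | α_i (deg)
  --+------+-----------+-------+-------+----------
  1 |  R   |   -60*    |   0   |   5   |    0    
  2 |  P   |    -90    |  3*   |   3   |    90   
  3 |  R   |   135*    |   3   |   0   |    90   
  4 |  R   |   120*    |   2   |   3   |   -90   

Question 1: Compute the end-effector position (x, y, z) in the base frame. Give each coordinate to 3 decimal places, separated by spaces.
-5.040 -2.219 3.354

after link 1: o_1 = (2.5000, -4.3301, 0.0000)
after link 2: o_2 = (-0.0981, -5.8301, 3.0000)
after link 3: o_3 = (-1.5981, -3.2321, 3.0000)
after link 4: o_4 = (-5.0404, -2.2195, 3.3536)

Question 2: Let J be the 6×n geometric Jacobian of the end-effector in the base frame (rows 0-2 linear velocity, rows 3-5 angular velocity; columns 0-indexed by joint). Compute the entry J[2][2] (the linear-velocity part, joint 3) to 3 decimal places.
2.475

axis z_2 = (-0.5000,0.8660,0.0000); lever o_n−o_2 = (-4.9423,3.6106,0.3536)
cross product → J_v[:, 2] = (0.3062,0.1768,2.4749)
J_ω[:, 2] = z_2
entry J[2][2] = 2.4749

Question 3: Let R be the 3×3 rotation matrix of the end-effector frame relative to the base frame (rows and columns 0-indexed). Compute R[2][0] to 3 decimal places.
-0.354

End-effector x-axis (col 0 of R) = (-0.7392,0.5732,-0.3536)
R[2][0] = -0.3536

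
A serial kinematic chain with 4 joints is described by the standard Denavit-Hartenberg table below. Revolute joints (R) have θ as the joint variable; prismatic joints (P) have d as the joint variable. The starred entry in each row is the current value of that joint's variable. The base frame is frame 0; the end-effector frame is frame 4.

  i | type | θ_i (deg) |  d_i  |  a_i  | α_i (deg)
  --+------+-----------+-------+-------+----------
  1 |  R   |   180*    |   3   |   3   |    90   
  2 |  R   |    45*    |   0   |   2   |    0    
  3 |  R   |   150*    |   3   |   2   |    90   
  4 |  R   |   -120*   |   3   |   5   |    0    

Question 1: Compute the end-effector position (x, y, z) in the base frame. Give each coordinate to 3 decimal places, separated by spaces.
after link 1: o_1 = (-3.0000, 0.0000, 3.0000)
after link 2: o_2 = (-4.4142, 0.0000, 4.4142)
after link 3: o_3 = (-2.4824, 3.0000, 3.8966)
after link 4: o_4 = (-4.1207, -1.3301, 7.4414)

-4.121 -1.330 7.441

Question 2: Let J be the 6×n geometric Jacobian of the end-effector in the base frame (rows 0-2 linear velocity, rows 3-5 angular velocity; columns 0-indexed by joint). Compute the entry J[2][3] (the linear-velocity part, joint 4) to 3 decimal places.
-1.121

axis z_3 = (0.2588,-0.0000,0.9659); lever o_n−o_3 = (-1.6384,-4.3301,3.5448)
cross product → J_v[:, 3] = (4.1826,-2.5000,-1.1207)
J_ω[:, 3] = z_3
entry J[2][3] = -1.1207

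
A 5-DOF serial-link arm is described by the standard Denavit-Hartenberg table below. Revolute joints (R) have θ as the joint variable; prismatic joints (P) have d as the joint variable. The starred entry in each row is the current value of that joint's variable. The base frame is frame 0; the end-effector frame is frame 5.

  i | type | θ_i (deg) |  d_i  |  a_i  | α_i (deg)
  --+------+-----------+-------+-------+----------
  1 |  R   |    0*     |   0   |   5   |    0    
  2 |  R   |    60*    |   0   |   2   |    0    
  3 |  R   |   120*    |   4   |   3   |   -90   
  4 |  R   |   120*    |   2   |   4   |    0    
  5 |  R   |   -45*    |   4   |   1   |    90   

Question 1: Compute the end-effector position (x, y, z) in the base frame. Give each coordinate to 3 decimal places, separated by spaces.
4.741 -4.268 -0.430

after link 1: o_1 = (5.0000, 0.0000, 0.0000)
after link 2: o_2 = (6.0000, 1.7321, 0.0000)
after link 3: o_3 = (3.0000, 1.7321, 4.0000)
after link 4: o_4 = (5.0000, -0.2679, 0.5359)
after link 5: o_5 = (4.7412, -4.2679, -0.4300)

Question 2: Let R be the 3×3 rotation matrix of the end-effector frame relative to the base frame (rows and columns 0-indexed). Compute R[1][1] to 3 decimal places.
-1.000

End-effector y-axis (col 1 of R) = (-0.0000,-1.0000,0.0000)
R[1][1] = -1.0000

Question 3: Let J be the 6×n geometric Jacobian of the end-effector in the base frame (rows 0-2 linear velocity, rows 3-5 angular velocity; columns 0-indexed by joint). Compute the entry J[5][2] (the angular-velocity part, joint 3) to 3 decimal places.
axis z_2 = (0.0000,0.0000,1.0000); lever o_n−o_2 = (-1.2588,-6.0000,-0.4300)
cross product → J_v[:, 2] = (6.0000,-1.2588,0.0000)
J_ω[:, 2] = z_2
entry J[5][2] = 1.0000

1.000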